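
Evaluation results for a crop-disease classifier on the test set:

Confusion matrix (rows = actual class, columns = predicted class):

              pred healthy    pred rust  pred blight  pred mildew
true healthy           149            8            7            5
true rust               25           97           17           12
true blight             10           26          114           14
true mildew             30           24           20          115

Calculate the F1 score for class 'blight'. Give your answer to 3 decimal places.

0.708

One-vs-rest for 'blight': TP = diagonal; FP = other classes predicted 'blight'; FN = 'blight' predicted as other.
F1 score = 2·TP/(2·TP+FP+FN).
blight: TP=114, FP=7+17+20=44, FN=10+26+14=50 → 228/322 = 0.7081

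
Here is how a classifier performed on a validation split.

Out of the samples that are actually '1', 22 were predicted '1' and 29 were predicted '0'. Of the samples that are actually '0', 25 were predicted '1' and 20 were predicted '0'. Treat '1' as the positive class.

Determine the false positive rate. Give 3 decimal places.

0.556

FPR = FP/(FP+TN) = 25/(25+20) = 0.556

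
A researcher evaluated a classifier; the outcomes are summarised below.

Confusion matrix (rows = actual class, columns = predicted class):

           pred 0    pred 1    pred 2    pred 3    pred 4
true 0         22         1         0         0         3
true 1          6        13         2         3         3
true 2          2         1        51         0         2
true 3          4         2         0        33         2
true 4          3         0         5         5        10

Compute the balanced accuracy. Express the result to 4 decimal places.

0.6956

Balanced accuracy = mean of per-class recall.
  0: recall = 22/26 = 0.84615
  1: recall = 13/27 = 0.48148
  2: recall = 51/56 = 0.91071
  3: recall = 33/41 = 0.80488
  4: recall = 10/23 = 0.43478
Mean = (0.84615 + 0.48148 + 0.91071 + 0.80488 + 0.43478) / 5 = 0.6956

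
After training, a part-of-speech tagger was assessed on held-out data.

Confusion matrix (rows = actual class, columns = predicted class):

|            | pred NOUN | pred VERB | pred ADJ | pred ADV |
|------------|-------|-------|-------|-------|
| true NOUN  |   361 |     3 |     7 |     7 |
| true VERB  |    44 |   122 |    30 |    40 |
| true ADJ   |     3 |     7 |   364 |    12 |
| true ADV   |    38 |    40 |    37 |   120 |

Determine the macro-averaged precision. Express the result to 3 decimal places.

Per-class precision (TP/(TP+FP)):
  NOUN: TP=361, FP=44+3+38=85 → 361/446 = 0.8094
  VERB: TP=122, FP=3+7+40=50 → 122/172 = 0.7093
  ADJ: TP=364, FP=7+30+37=74 → 364/438 = 0.8311
  ADV: TP=120, FP=7+40+12=59 → 120/179 = 0.6704
Macro-precision = mean = (0.8094 + 0.7093 + 0.8311 + 0.6704) / 4 = 0.755

0.755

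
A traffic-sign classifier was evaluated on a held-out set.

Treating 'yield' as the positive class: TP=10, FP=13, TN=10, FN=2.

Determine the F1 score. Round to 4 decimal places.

0.5714

Precision = TP/(TP+FP) = 10/23 = 0.4348
Recall = TP/(TP+FN) = 10/12 = 0.8333
F1 = 2·TP/(2·TP+FP+FN) = 20/35 = 0.5714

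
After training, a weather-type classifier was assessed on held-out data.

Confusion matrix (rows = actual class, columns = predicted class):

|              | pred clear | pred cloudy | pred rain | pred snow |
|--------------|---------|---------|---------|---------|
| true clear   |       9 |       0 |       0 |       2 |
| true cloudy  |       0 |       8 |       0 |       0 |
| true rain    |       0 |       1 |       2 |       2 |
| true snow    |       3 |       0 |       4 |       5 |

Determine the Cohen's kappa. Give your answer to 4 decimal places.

0.5472

Observed agreement pₒ = trace/N = 24/36 = 0.66667
Expected agreement pₑ = Σ (rowᵢ·colᵢ)/N² = (11·12 + 8·9 + 5·6 + 12·9)/36² = 0.26389
κ = (pₒ − pₑ)/(1 − pₑ) = (0.66667 − 0.26389)/(1 − 0.26389) = 0.5472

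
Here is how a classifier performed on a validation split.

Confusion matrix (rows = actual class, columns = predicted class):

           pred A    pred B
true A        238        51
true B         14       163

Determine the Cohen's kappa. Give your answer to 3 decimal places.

Observed agreement pₒ = trace/N = 401/466 = 0.8605
Expected agreement pₑ = Σ (rowᵢ·colᵢ)/N² = (289·252 + 177·214)/466² = 0.5098
κ = (pₒ − pₑ)/(1 − pₑ) = (0.8605 − 0.5098)/(1 − 0.5098) = 0.715

0.715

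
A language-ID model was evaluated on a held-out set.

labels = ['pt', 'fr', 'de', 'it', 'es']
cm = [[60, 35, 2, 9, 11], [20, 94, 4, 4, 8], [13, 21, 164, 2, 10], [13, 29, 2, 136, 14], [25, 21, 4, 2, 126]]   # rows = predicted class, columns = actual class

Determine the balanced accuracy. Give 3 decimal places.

0.699

Balanced accuracy = mean of per-class recall.
  pt: recall = 60/131 = 0.4580
  fr: recall = 94/200 = 0.4700
  de: recall = 164/176 = 0.9318
  it: recall = 136/153 = 0.8889
  es: recall = 126/169 = 0.7456
Mean = (0.4580 + 0.4700 + 0.9318 + 0.8889 + 0.7456) / 5 = 0.699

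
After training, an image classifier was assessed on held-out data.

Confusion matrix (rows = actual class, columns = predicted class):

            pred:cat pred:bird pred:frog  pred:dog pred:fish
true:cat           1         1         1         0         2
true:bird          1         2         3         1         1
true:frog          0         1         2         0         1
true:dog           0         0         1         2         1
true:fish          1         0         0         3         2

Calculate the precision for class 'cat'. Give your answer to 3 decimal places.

0.333

Take TP from the diagonal, FP from the rest of the 'cat' prediction marginal, FN from the rest of the 'cat' actual marginal.
precision = TP/(TP+FP).
cat: TP=1, FP=1+0+0+1=2 → 1/3 = 0.3333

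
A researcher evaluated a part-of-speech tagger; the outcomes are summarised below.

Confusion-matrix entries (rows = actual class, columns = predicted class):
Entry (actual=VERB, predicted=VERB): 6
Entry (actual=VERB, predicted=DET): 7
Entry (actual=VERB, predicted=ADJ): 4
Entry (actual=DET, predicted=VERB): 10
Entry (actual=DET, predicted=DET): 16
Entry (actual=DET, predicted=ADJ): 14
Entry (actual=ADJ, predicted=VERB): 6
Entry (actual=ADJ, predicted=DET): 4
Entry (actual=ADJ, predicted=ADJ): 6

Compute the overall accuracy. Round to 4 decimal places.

Accuracy = trace / total = (6+16+6=28) / 73 = 28/73 = 0.3836

0.3836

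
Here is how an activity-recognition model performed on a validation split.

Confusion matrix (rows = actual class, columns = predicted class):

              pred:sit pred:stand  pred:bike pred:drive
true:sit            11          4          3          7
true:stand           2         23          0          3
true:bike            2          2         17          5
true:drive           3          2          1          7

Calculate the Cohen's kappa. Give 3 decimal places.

0.505

Observed agreement pₒ = trace/N = 58/92 = 0.6304
Expected agreement pₑ = Σ (rowᵢ·colᵢ)/N² = (25·18 + 28·31 + 26·21 + 13·22)/92² = 0.2540
κ = (pₒ − pₑ)/(1 − pₑ) = (0.6304 − 0.2540)/(1 − 0.2540) = 0.505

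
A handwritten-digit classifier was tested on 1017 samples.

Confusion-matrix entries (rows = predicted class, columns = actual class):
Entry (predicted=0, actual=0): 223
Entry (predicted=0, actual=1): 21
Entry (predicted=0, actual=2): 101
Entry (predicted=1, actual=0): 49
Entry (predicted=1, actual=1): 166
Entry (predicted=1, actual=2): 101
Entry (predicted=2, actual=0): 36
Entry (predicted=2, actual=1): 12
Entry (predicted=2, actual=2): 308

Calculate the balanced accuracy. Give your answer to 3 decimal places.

0.721

Balanced accuracy = mean of per-class recall.
  0: recall = 223/308 = 0.7240
  1: recall = 166/199 = 0.8342
  2: recall = 308/510 = 0.6039
Mean = (0.7240 + 0.8342 + 0.6039) / 3 = 0.721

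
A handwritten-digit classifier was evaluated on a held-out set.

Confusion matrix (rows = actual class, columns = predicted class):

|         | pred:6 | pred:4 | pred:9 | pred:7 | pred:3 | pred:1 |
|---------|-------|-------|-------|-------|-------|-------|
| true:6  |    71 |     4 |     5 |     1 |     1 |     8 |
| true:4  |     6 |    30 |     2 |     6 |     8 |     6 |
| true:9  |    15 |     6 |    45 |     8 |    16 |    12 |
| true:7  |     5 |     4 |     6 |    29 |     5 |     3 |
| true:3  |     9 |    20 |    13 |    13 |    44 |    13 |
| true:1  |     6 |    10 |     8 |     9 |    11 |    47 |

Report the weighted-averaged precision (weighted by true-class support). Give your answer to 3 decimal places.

0.530

Per-class precision (TP/(TP+FP)):
  6: TP=71, FP=6+15+5+9+6=41 → 71/112 = 0.6339
  4: TP=30, FP=4+6+4+20+10=44 → 30/74 = 0.4054
  9: TP=45, FP=5+2+6+13+8=34 → 45/79 = 0.5696
  7: TP=29, FP=1+6+8+13+9=37 → 29/66 = 0.4394
  3: TP=44, FP=1+8+16+5+11=41 → 44/85 = 0.5176
  1: TP=47, FP=8+6+12+3+13=42 → 47/89 = 0.5281
Weighted-precision = Σ (supportᵢ/N)·precisionᵢ with N=505: (90/505)·0.6339 + (58/505)·0.4054 + (102/505)·0.5696 + (52/505)·0.4394 + (112/505)·0.5176 + (91/505)·0.5281 = 0.530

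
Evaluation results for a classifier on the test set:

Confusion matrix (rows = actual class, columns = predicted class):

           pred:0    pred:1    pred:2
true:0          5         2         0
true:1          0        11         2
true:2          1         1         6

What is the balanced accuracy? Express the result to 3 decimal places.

Balanced accuracy = mean of per-class recall.
  0: recall = 5/7 = 0.7143
  1: recall = 11/13 = 0.8462
  2: recall = 6/8 = 0.7500
Mean = (0.7143 + 0.8462 + 0.7500) / 3 = 0.770

0.770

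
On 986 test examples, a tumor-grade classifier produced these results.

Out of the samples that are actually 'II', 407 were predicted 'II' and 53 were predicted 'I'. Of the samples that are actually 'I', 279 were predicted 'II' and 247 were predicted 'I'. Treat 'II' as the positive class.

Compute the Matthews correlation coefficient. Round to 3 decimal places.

0.384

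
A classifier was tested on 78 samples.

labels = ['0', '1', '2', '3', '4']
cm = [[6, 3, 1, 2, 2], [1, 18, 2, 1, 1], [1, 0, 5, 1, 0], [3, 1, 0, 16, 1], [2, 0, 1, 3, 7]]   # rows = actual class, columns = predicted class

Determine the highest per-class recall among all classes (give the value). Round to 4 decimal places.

0.7826

Per-class recall (TP/(TP+FN)):
  0: TP=6, FN=3+1+2+2=8 → 6/14 = 0.42857
  1: TP=18, FN=1+2+1+1=5 → 18/23 = 0.78261
  2: TP=5, FN=1+0+1+0=2 → 5/7 = 0.71429
  3: TP=16, FN=3+1+0+1=5 → 16/21 = 0.76190
  4: TP=7, FN=2+0+1+3=6 → 7/13 = 0.53846
Highest is class '1' with recall = 0.7826.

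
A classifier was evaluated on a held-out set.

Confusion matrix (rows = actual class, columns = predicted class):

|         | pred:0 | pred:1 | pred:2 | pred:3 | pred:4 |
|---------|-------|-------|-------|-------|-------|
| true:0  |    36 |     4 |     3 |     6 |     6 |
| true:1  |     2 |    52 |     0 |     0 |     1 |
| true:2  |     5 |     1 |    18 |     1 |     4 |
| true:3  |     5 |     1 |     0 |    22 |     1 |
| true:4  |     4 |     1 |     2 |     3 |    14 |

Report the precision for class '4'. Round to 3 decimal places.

0.538

One-vs-rest for '4': TP = diagonal; FP = other classes predicted '4'; FN = '4' predicted as other.
precision = TP/(TP+FP).
4: TP=14, FP=6+1+4+1=12 → 14/26 = 0.5385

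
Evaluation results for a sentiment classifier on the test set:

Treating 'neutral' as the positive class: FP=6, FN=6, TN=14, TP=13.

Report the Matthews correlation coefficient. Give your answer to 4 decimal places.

0.3842

MCC = (TP·TN − FP·FN) / √((TP+FP)(TP+FN)(TN+FP)(TN+FN))
Numerator = 13·14 − 6·6 = 146
Denominator = √(19·19·20·20) = √144400 = 380.0000
MCC = 146 / 380.0000 = 0.3842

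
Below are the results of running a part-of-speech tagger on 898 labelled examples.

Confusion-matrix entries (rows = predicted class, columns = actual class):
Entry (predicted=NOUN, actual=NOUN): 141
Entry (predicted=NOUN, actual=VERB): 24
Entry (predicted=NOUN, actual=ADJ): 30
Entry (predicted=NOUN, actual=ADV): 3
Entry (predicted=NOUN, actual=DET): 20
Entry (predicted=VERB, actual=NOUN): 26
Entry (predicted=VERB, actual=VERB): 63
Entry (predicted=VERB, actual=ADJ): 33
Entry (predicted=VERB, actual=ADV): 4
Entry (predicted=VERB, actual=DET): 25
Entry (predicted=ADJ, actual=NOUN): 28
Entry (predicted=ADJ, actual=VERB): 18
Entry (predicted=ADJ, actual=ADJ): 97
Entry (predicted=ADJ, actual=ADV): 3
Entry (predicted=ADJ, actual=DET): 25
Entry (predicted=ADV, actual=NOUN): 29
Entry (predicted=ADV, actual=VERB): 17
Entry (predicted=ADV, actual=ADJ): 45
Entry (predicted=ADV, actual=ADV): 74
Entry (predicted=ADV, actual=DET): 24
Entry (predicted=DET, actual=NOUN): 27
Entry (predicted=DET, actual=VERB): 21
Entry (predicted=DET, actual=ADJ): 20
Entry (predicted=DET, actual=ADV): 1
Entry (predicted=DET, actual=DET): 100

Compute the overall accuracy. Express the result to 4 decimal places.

0.5290

Accuracy = trace / total = (141+63+97+74+100=475) / 898 = 475/898 = 0.5290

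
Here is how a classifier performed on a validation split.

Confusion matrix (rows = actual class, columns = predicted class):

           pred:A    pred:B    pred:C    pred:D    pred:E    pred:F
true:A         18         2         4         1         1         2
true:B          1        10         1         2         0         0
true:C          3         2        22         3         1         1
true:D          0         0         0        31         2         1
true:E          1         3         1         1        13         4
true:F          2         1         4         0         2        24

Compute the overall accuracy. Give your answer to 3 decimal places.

0.720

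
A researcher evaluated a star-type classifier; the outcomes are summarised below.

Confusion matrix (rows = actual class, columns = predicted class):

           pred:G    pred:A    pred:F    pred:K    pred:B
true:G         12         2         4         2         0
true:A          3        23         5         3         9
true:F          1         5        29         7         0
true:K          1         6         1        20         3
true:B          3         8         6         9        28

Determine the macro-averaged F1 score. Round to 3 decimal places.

Per-class F1 score (2·TP/(2·TP+FP+FN)):
  G: TP=12, FP=3+1+1+3=8, FN=2+4+2+0=8 → 24/40 = 0.6000
  A: TP=23, FP=2+5+6+8=21, FN=3+5+3+9=20 → 46/87 = 0.5287
  F: TP=29, FP=4+5+1+6=16, FN=1+5+7+0=13 → 58/87 = 0.6667
  K: TP=20, FP=2+3+7+9=21, FN=1+6+1+3=11 → 40/72 = 0.5556
  B: TP=28, FP=0+9+0+3=12, FN=3+8+6+9=26 → 56/94 = 0.5957
Macro-F1 score = mean = (0.6000 + 0.5287 + 0.6667 + 0.5556 + 0.5957) / 5 = 0.589

0.589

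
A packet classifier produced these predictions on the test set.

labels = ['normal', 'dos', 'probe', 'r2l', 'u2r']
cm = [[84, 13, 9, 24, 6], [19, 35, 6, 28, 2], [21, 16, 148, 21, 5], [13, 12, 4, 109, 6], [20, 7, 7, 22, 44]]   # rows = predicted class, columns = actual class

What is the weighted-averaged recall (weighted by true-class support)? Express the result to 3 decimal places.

Per-class recall (TP/(TP+FN)):
  normal: TP=84, FN=19+21+13+20=73 → 84/157 = 0.5350
  dos: TP=35, FN=13+16+12+7=48 → 35/83 = 0.4217
  probe: TP=148, FN=9+6+4+7=26 → 148/174 = 0.8506
  r2l: TP=109, FN=24+28+21+22=95 → 109/204 = 0.5343
  u2r: TP=44, FN=6+2+5+6=19 → 44/63 = 0.6984
Weighted-recall = Σ (supportᵢ/N)·recallᵢ with N=681: (157/681)·0.5350 + (83/681)·0.4217 + (174/681)·0.8506 + (204/681)·0.5343 + (63/681)·0.6984 = 0.617

0.617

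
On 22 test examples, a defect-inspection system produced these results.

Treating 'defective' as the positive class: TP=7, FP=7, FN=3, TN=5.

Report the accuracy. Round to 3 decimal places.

0.545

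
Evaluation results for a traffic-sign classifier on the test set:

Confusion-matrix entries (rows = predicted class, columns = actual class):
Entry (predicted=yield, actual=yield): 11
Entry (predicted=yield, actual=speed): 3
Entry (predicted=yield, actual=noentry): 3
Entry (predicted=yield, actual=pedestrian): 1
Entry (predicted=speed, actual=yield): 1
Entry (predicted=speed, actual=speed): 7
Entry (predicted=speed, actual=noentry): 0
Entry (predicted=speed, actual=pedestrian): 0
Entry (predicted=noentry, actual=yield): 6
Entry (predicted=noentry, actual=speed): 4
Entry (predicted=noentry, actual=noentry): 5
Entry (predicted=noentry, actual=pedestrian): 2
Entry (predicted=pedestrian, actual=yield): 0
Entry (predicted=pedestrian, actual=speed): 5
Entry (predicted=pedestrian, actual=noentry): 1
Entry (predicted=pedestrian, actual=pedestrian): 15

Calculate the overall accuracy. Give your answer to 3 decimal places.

Accuracy = trace / total = (11+7+5+15=38) / 64 = 38/64 = 0.594

0.594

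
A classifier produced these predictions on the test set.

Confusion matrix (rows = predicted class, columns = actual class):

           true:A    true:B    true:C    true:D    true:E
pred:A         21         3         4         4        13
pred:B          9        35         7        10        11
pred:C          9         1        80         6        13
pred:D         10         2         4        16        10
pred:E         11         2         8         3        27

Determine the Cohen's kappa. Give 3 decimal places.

Observed agreement pₒ = trace/N = 179/319 = 0.5611
Expected agreement pₑ = Σ (rowᵢ·colᵢ)/N² = (60·45 + 43·72 + 103·109 + 39·42 + 74·51)/319² = 0.2205
κ = (pₒ − pₑ)/(1 − pₑ) = (0.5611 − 0.2205)/(1 − 0.2205) = 0.437

0.437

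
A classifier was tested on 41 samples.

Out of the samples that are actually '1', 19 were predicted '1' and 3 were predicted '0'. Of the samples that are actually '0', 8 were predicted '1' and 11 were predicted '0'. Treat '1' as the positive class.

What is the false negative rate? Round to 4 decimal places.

FNR = FN/(FN+TP) = 3/(3+19) = 0.1364

0.1364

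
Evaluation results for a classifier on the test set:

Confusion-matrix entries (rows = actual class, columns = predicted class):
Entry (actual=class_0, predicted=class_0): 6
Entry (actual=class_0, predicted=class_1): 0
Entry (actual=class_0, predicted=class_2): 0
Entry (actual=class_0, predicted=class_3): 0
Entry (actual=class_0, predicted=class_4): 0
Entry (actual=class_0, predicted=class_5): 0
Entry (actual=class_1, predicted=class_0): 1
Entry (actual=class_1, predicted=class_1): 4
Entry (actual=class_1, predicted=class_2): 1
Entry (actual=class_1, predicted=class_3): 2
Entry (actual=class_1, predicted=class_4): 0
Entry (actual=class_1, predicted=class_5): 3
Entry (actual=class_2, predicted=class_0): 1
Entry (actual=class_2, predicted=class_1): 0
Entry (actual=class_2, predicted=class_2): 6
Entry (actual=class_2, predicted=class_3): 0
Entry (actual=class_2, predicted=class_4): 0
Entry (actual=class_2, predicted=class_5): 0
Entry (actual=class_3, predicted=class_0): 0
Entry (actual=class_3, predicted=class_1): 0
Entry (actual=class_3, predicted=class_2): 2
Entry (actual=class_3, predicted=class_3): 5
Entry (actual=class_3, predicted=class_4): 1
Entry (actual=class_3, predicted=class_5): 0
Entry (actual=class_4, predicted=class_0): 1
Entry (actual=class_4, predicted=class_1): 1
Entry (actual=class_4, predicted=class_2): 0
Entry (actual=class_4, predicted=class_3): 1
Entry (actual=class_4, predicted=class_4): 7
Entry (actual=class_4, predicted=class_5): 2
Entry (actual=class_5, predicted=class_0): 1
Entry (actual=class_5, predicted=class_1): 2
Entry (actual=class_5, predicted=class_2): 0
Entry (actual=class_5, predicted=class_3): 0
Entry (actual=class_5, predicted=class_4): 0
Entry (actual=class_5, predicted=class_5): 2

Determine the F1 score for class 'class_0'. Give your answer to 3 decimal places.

0.750

F1 score = 2·TP/(2·TP+FP+FN).
class_0: TP=6, FP=1+1+0+1+1=4, FN=0+0+0+0+0=0 → 12/16 = 0.7500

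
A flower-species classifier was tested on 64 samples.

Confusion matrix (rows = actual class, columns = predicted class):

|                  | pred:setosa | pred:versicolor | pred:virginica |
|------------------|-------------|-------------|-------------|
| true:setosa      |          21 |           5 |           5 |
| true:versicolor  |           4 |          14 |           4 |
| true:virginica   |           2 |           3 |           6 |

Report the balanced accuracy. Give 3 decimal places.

Balanced accuracy = mean of per-class recall.
  setosa: recall = 21/31 = 0.6774
  versicolor: recall = 14/22 = 0.6364
  virginica: recall = 6/11 = 0.5455
Mean = (0.6774 + 0.6364 + 0.5455) / 3 = 0.620

0.620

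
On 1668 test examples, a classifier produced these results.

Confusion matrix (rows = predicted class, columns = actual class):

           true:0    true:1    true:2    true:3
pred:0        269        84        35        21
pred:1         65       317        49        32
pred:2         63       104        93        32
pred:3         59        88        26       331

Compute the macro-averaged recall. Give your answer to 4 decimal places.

0.5946

Per-class recall (TP/(TP+FN)):
  0: TP=269, FN=65+63+59=187 → 269/456 = 0.58991
  1: TP=317, FN=84+104+88=276 → 317/593 = 0.53457
  2: TP=93, FN=35+49+26=110 → 93/203 = 0.45813
  3: TP=331, FN=21+32+32=85 → 331/416 = 0.79567
Macro-recall = mean = (0.58991 + 0.53457 + 0.45813 + 0.79567) / 4 = 0.5946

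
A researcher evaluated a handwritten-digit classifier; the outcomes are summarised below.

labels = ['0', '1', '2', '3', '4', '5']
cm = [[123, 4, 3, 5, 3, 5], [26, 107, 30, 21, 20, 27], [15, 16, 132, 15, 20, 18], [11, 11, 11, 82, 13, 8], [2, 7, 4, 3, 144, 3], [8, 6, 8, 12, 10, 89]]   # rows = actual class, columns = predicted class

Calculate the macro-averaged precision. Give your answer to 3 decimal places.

Per-class precision (TP/(TP+FP)):
  0: TP=123, FP=26+15+11+2+8=62 → 123/185 = 0.6649
  1: TP=107, FP=4+16+11+7+6=44 → 107/151 = 0.7086
  2: TP=132, FP=3+30+11+4+8=56 → 132/188 = 0.7021
  3: TP=82, FP=5+21+15+3+12=56 → 82/138 = 0.5942
  4: TP=144, FP=3+20+20+13+10=66 → 144/210 = 0.6857
  5: TP=89, FP=5+27+18+8+3=61 → 89/150 = 0.5933
Macro-precision = mean = (0.6649 + 0.7086 + 0.7021 + 0.5942 + 0.6857 + 0.5933) / 6 = 0.658

0.658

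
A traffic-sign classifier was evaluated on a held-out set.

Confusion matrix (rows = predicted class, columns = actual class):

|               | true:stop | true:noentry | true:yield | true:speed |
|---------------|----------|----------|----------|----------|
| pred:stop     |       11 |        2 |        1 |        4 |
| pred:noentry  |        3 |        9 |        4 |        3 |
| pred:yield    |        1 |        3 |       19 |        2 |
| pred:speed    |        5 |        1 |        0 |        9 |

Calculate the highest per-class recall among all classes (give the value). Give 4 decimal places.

Per-class recall (TP/(TP+FN)):
  stop: TP=11, FN=3+1+5=9 → 11/20 = 0.55000
  noentry: TP=9, FN=2+3+1=6 → 9/15 = 0.60000
  yield: TP=19, FN=1+4+0=5 → 19/24 = 0.79167
  speed: TP=9, FN=4+3+2=9 → 9/18 = 0.50000
Highest is class 'yield' with recall = 0.7917.

0.7917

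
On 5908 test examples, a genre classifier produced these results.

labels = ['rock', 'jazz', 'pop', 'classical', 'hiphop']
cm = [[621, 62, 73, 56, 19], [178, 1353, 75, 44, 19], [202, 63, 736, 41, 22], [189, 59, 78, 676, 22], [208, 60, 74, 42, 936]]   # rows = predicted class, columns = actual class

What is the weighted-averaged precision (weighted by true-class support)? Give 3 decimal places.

0.735

Per-class precision (TP/(TP+FP)):
  rock: TP=621, FP=62+73+56+19=210 → 621/831 = 0.7473
  jazz: TP=1353, FP=178+75+44+19=316 → 1353/1669 = 0.8107
  pop: TP=736, FP=202+63+41+22=328 → 736/1064 = 0.6917
  classical: TP=676, FP=189+59+78+22=348 → 676/1024 = 0.6602
  hiphop: TP=936, FP=208+60+74+42=384 → 936/1320 = 0.7091
Weighted-precision = Σ (supportᵢ/N)·precisionᵢ with N=5908: (1398/5908)·0.7473 + (1597/5908)·0.8107 + (1036/5908)·0.6917 + (859/5908)·0.6602 + (1018/5908)·0.7091 = 0.735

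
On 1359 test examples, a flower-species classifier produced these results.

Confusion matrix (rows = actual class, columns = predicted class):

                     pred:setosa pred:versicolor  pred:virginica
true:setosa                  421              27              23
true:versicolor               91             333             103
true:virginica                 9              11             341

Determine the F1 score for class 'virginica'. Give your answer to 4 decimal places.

Take TP from the diagonal, FP from the rest of the 'virginica' prediction marginal, FN from the rest of the 'virginica' actual marginal.
F1 score = 2·TP/(2·TP+FP+FN).
virginica: TP=341, FP=23+103=126, FN=9+11=20 → 682/828 = 0.82367

0.8237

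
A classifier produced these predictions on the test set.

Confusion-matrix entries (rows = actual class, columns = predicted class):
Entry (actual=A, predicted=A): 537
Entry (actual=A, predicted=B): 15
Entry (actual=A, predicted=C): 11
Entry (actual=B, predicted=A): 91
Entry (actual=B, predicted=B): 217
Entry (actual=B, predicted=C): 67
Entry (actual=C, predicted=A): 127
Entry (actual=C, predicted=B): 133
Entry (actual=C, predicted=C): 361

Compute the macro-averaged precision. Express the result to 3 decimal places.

0.709

Per-class precision (TP/(TP+FP)):
  A: TP=537, FP=91+127=218 → 537/755 = 0.7113
  B: TP=217, FP=15+133=148 → 217/365 = 0.5945
  C: TP=361, FP=11+67=78 → 361/439 = 0.8223
Macro-precision = mean = (0.7113 + 0.5945 + 0.8223) / 3 = 0.709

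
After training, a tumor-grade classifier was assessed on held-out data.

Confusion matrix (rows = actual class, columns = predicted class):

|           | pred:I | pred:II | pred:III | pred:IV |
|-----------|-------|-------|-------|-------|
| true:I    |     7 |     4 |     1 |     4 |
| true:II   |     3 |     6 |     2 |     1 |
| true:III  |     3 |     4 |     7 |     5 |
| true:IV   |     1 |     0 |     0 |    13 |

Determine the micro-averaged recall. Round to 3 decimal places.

0.541

Micro-averaging pools counts across classes: ΣTP=33, ΣFP=28, ΣFN=28.
Micro-recall = TP/(TP+FN) on pooled counts = 0.541 (equals overall accuracy in single-label multiclass).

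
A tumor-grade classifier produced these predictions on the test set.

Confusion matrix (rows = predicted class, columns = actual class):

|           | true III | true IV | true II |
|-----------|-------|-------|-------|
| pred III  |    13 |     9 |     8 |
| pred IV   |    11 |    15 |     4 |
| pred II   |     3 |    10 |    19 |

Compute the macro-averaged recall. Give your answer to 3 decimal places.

0.512

Per-class recall (TP/(TP+FN)):
  III: TP=13, FN=11+3=14 → 13/27 = 0.4815
  IV: TP=15, FN=9+10=19 → 15/34 = 0.4412
  II: TP=19, FN=8+4=12 → 19/31 = 0.6129
Macro-recall = mean = (0.4815 + 0.4412 + 0.6129) / 3 = 0.512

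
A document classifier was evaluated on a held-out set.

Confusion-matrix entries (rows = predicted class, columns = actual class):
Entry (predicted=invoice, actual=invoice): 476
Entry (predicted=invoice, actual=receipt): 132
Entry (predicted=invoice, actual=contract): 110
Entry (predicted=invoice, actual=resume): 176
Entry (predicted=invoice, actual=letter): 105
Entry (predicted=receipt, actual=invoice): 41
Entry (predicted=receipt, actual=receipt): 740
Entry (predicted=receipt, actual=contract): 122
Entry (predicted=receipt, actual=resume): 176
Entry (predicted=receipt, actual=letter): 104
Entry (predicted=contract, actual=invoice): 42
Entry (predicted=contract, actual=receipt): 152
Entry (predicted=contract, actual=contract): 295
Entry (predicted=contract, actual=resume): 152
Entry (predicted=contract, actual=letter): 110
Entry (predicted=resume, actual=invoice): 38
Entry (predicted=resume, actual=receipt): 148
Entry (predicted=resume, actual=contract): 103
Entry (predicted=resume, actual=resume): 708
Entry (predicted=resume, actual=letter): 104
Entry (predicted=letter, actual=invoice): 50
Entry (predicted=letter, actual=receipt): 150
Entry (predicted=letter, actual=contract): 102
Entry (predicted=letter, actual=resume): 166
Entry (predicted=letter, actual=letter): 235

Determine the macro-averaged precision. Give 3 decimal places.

0.494

Per-class precision (TP/(TP+FP)):
  invoice: TP=476, FP=132+110+176+105=523 → 476/999 = 0.4765
  receipt: TP=740, FP=41+122+176+104=443 → 740/1183 = 0.6255
  contract: TP=295, FP=42+152+152+110=456 → 295/751 = 0.3928
  resume: TP=708, FP=38+148+103+104=393 → 708/1101 = 0.6431
  letter: TP=235, FP=50+150+102+166=468 → 235/703 = 0.3343
Macro-precision = mean = (0.4765 + 0.6255 + 0.3928 + 0.6431 + 0.3343) / 5 = 0.494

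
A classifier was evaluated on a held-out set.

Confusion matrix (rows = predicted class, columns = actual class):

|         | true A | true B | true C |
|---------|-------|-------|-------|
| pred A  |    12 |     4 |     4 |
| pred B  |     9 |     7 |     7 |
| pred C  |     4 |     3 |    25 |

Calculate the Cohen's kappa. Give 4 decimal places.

Observed agreement pₒ = trace/N = 44/75 = 0.58667
Expected agreement pₑ = Σ (rowᵢ·colᵢ)/N² = (25·20 + 14·23 + 36·32)/75² = 0.35093
κ = (pₒ − pₑ)/(1 − pₑ) = (0.58667 − 0.35093)/(1 − 0.35093) = 0.3632

0.3632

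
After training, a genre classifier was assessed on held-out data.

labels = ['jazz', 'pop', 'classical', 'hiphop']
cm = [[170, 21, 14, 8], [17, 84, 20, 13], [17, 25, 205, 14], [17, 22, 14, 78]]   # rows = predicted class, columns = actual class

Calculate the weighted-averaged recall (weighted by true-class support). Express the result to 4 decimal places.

0.7267

Per-class recall (TP/(TP+FN)):
  jazz: TP=170, FN=17+17+17=51 → 170/221 = 0.76923
  pop: TP=84, FN=21+25+22=68 → 84/152 = 0.55263
  classical: TP=205, FN=14+20+14=48 → 205/253 = 0.81028
  hiphop: TP=78, FN=8+13+14=35 → 78/113 = 0.69027
Weighted-recall = Σ (supportᵢ/N)·recallᵢ with N=739: (221/739)·0.76923 + (152/739)·0.55263 + (253/739)·0.81028 + (113/739)·0.69027 = 0.7267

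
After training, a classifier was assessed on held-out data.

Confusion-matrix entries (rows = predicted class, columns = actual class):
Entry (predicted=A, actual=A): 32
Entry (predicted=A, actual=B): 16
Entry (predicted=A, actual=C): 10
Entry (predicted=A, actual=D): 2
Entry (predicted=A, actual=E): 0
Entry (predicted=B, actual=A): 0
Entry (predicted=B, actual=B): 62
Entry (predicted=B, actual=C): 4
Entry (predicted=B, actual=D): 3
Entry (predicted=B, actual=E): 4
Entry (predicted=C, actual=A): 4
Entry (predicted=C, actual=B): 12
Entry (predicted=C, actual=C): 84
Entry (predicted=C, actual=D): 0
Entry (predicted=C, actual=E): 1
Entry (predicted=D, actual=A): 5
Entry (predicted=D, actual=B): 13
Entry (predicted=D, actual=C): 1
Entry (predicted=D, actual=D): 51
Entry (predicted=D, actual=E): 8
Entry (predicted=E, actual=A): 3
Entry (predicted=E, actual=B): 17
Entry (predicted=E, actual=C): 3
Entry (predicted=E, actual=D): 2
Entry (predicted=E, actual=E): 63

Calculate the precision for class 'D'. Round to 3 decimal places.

0.654

One-vs-rest for 'D': TP = diagonal; FP = other classes predicted 'D'; FN = 'D' predicted as other.
precision = TP/(TP+FP).
D: TP=51, FP=5+13+1+8=27 → 51/78 = 0.6538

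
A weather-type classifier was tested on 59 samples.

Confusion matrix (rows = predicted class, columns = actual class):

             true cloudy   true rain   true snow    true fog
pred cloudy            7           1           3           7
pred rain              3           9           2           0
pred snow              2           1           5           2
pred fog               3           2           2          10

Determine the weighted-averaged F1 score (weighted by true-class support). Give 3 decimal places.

0.526

Per-class F1 score (2·TP/(2·TP+FP+FN)):
  cloudy: TP=7, FP=1+3+7=11, FN=3+2+3=8 → 14/33 = 0.4242
  rain: TP=9, FP=3+2+0=5, FN=1+1+2=4 → 18/27 = 0.6667
  snow: TP=5, FP=2+1+2=5, FN=3+2+2=7 → 10/22 = 0.4545
  fog: TP=10, FP=3+2+2=7, FN=7+0+2=9 → 20/36 = 0.5556
Weighted-F1 score = Σ (supportᵢ/N)·F1 scoreᵢ with N=59: (15/59)·0.4242 + (13/59)·0.6667 + (12/59)·0.4545 + (19/59)·0.5556 = 0.526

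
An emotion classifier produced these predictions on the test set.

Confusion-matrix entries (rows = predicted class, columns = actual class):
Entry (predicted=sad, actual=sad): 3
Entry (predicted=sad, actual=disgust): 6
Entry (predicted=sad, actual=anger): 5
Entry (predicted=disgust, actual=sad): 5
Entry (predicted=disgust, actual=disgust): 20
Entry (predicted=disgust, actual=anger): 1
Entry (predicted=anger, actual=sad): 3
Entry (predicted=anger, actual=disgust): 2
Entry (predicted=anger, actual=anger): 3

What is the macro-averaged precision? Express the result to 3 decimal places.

0.453

Per-class precision (TP/(TP+FP)):
  sad: TP=3, FP=6+5=11 → 3/14 = 0.2143
  disgust: TP=20, FP=5+1=6 → 20/26 = 0.7692
  anger: TP=3, FP=3+2=5 → 3/8 = 0.3750
Macro-precision = mean = (0.2143 + 0.7692 + 0.3750) / 3 = 0.453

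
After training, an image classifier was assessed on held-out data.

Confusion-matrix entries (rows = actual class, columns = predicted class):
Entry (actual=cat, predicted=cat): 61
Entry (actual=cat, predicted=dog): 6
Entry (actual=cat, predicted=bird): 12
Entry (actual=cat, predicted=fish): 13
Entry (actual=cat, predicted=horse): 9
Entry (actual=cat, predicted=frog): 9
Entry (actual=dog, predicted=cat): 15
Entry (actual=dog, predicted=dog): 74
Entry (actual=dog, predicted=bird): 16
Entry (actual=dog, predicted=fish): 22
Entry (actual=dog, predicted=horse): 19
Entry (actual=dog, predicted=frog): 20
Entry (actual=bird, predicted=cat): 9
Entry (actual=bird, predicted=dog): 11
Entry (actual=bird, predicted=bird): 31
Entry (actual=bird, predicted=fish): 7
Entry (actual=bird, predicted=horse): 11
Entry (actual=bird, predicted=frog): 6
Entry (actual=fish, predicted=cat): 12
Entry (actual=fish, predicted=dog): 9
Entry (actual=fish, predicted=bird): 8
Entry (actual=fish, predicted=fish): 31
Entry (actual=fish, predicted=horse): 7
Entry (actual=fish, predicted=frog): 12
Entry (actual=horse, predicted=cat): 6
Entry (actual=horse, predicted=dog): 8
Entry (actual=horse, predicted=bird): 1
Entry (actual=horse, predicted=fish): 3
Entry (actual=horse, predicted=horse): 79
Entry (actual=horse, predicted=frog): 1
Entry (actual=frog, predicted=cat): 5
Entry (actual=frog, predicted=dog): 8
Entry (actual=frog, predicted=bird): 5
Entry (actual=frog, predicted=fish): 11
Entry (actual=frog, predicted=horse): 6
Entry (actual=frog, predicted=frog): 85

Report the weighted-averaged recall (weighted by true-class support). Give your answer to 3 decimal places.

0.557

Per-class recall (TP/(TP+FN)):
  cat: TP=61, FN=6+12+13+9+9=49 → 61/110 = 0.5545
  dog: TP=74, FN=15+16+22+19+20=92 → 74/166 = 0.4458
  bird: TP=31, FN=9+11+7+11+6=44 → 31/75 = 0.4133
  fish: TP=31, FN=12+9+8+7+12=48 → 31/79 = 0.3924
  horse: TP=79, FN=6+8+1+3+1=19 → 79/98 = 0.8061
  frog: TP=85, FN=5+8+5+11+6=35 → 85/120 = 0.7083
Weighted-recall = Σ (supportᵢ/N)·recallᵢ with N=648: (110/648)·0.5545 + (166/648)·0.4458 + (75/648)·0.4133 + (79/648)·0.3924 + (98/648)·0.8061 + (120/648)·0.7083 = 0.557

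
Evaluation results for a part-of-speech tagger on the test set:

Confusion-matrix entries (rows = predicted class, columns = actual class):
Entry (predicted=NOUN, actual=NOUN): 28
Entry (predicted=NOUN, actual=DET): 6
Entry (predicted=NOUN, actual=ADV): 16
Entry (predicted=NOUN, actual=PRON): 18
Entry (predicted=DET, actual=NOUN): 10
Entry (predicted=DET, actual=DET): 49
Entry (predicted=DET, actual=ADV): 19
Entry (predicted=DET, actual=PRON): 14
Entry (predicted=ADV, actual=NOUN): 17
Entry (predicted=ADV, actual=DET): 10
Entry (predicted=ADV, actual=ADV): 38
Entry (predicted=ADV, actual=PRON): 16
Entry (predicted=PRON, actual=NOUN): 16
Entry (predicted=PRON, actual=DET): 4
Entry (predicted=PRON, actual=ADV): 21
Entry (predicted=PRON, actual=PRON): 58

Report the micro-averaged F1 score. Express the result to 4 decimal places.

Micro-averaging pools counts across classes: ΣTP=173, ΣFP=167, ΣFN=167.
Micro-F1 score = 2·TP/(2·TP+FP+FN) on pooled counts = 0.5088 (equals overall accuracy in single-label multiclass).

0.5088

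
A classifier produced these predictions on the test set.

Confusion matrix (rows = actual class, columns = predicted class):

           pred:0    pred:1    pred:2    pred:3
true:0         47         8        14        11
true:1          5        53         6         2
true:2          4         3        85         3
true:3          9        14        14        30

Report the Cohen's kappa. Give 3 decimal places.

0.592

Observed agreement pₒ = trace/N = 215/308 = 0.6981
Expected agreement pₑ = Σ (rowᵢ·colᵢ)/N² = (80·65 + 66·78 + 95·119 + 67·46)/308² = 0.2607
κ = (pₒ − pₑ)/(1 − pₑ) = (0.6981 − 0.2607)/(1 − 0.2607) = 0.592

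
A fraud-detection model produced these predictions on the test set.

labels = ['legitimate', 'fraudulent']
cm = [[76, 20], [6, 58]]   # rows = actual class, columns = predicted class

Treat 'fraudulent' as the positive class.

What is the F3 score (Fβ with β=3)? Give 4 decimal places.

0.8869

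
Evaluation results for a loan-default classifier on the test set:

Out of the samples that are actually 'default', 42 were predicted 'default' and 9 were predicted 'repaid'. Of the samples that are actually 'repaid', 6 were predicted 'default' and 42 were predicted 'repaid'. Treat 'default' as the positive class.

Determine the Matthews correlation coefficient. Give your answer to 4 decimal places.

0.6985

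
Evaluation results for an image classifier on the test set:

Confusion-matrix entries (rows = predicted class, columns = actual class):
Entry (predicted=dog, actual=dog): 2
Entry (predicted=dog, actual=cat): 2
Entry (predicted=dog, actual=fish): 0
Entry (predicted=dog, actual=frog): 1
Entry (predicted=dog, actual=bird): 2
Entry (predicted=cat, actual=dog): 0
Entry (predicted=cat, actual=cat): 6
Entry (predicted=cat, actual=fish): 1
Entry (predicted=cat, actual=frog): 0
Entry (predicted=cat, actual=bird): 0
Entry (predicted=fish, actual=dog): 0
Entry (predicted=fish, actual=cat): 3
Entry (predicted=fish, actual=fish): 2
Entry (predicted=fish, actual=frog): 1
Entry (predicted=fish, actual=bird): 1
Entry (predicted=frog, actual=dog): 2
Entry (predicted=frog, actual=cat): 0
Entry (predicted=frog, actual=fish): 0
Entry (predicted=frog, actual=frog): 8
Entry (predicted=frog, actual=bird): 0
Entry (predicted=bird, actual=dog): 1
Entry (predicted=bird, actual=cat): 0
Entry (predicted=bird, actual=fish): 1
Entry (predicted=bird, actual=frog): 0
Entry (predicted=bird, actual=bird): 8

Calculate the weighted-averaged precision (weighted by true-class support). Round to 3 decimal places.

0.702

Per-class precision (TP/(TP+FP)):
  dog: TP=2, FP=2+0+1+2=5 → 2/7 = 0.2857
  cat: TP=6, FP=0+1+0+0=1 → 6/7 = 0.8571
  fish: TP=2, FP=0+3+1+1=5 → 2/7 = 0.2857
  frog: TP=8, FP=2+0+0+0=2 → 8/10 = 0.8000
  bird: TP=8, FP=1+0+1+0=2 → 8/10 = 0.8000
Weighted-precision = Σ (supportᵢ/N)·precisionᵢ with N=41: (5/41)·0.2857 + (11/41)·0.8571 + (4/41)·0.2857 + (10/41)·0.8000 + (11/41)·0.8000 = 0.702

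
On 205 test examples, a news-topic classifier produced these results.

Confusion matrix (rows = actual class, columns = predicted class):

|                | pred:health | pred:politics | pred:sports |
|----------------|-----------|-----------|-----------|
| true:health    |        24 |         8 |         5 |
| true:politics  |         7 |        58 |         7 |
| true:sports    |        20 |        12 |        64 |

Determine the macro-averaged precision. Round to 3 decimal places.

Per-class precision (TP/(TP+FP)):
  health: TP=24, FP=7+20=27 → 24/51 = 0.4706
  politics: TP=58, FP=8+12=20 → 58/78 = 0.7436
  sports: TP=64, FP=5+7=12 → 64/76 = 0.8421
Macro-precision = mean = (0.4706 + 0.7436 + 0.8421) / 3 = 0.685

0.685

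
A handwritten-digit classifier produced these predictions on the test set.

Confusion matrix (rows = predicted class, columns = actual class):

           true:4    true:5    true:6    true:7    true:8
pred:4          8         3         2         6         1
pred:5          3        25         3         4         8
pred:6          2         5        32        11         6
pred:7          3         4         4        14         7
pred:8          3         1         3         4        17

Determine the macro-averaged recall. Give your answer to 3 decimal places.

0.520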